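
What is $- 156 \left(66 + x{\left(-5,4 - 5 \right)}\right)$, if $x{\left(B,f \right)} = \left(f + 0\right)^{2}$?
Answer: $-10452$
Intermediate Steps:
$x{\left(B,f \right)} = f^{2}$
$- 156 \left(66 + x{\left(-5,4 - 5 \right)}\right) = - 156 \left(66 + \left(4 - 5\right)^{2}\right) = - 156 \left(66 + \left(-1\right)^{2}\right) = - 156 \left(66 + 1\right) = \left(-156\right) 67 = -10452$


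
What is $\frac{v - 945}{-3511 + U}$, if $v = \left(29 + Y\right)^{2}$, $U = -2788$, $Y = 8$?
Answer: $- \frac{424}{6299} \approx -0.067312$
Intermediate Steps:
$v = 1369$ ($v = \left(29 + 8\right)^{2} = 37^{2} = 1369$)
$\frac{v - 945}{-3511 + U} = \frac{1369 - 945}{-3511 - 2788} = \frac{424}{-6299} = 424 \left(- \frac{1}{6299}\right) = - \frac{424}{6299}$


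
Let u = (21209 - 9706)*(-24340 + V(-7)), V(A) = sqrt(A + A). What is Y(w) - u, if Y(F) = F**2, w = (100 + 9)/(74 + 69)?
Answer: 5725372787861/20449 - 11503*I*sqrt(14) ≈ 2.7998e+8 - 43040.0*I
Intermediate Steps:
V(A) = sqrt(2)*sqrt(A) (V(A) = sqrt(2*A) = sqrt(2)*sqrt(A))
u = -279983020 + 11503*I*sqrt(14) (u = (21209 - 9706)*(-24340 + sqrt(2)*sqrt(-7)) = 11503*(-24340 + sqrt(2)*(I*sqrt(7))) = 11503*(-24340 + I*sqrt(14)) = -279983020 + 11503*I*sqrt(14) ≈ -2.7998e+8 + 43040.0*I)
w = 109/143 ≈ 0.76224
Y(w) - u = (109/143)**2 - (-279983020 + 11503*I*sqrt(14)) = 11881/20449 + (279983020 - 11503*I*sqrt(14)) = 5725372787861/20449 - 11503*I*sqrt(14)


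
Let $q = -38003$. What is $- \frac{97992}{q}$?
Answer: $\frac{97992}{38003} \approx 2.5785$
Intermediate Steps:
$- \frac{97992}{q} = - \frac{97992}{-38003} = \left(-97992\right) \left(- \frac{1}{38003}\right) = \frac{97992}{38003}$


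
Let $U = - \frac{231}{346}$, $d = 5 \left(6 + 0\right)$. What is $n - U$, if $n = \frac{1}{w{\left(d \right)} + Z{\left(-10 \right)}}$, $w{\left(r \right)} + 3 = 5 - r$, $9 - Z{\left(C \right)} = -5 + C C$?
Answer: $\frac{6497}{9861} \approx 0.65886$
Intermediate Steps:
$Z{\left(C \right)} = 14 - C^{2}$ ($Z{\left(C \right)} = 9 - \left(-5 + C C\right) = 9 - \left(-5 + C^{2}\right) = 14 - C^{2}$)
$d = 30$ ($d = 5 \cdot 6 = 30$)
$w{\left(r \right)} = 2 - r$ ($w{\left(r \right)} = -3 - \left(-5 + r\right) = 2 - r$)
$U = - \frac{231}{346}$ ($U = \left(-231\right) \frac{1}{346} = - \frac{231}{346} \approx -0.66763$)
$n = - \frac{1}{114}$ ($n = \frac{1}{\left(2 - 30\right) + \left(14 - \left(-10\right)^{2}\right)} = \frac{1}{\left(2 - 30\right) + \left(14 - 100\right)} = \frac{1}{-28 + \left(14 - 100\right)} = \frac{1}{-28 - 86} = \frac{1}{-114} = - \frac{1}{114} \approx -0.0087719$)
$n - U = - \frac{1}{114} - - \frac{231}{346} = - \frac{1}{114} + \frac{231}{346} = \frac{6497}{9861}$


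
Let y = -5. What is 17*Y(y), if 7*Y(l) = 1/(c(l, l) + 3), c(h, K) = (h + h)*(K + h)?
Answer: 17/721 ≈ 0.023578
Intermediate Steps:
c(h, K) = 2*h*(K + h) (c(h, K) = (2*h)*(K + h) = 2*h*(K + h))
Y(l) = 1/(7*(3 + 4*l²)) (Y(l) = 1/(7*(2*l*(l + l) + 3)) = 1/(7*(2*l*(2*l) + 3)) = 1/(7*(4*l² + 3)) = 1/(7*(3 + 4*l²)))
17*Y(y) = 17*(1/(7*(3 + 4*(-5)²))) = 17*(1/(7*(3 + 4*25))) = 17*(1/(7*(3 + 100))) = 17*((⅐)/103) = 17*((⅐)*(1/103)) = 17*(1/721) = 17/721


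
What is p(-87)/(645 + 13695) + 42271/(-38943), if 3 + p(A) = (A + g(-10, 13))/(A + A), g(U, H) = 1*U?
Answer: -781403401/719770488 ≈ -1.0856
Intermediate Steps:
g(U, H) = U
p(A) = -3 + (-10 + A)/(2*A) (p(A) = -3 + (A - 10)/(A + A) = -3 + (-10 + A)/((2*A)) = -3 + (-10 + A)*(1/(2*A)) = -3 + (-10 + A)/(2*A))
p(-87)/(645 + 13695) + 42271/(-38943) = (-5/2 - 5/(-87))/(645 + 13695) + 42271/(-38943) = (-5/2 - 5*(-1/87))/14340 + 42271*(-1/38943) = (-5/2 + 5/87)*(1/14340) - 42271/38943 = -425/174*1/14340 - 42271/38943 = -85/499032 - 42271/38943 = -781403401/719770488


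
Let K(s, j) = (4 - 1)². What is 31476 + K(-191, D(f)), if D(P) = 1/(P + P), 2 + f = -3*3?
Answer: 31485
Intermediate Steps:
f = -11 (f = -2 - 3*3 = -2 - 9 = -11)
D(P) = 1/(2*P)
K(s, j) = 9 (K(s, j) = 3² = 9)
31476 + K(-191, D(f)) = 31476 + 9 = 31485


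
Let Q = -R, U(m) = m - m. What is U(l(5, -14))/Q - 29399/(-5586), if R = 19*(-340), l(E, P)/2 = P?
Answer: 29399/5586 ≈ 5.2630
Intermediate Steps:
l(E, P) = 2*P
U(m) = 0
R = -6460
Q = 6460 (Q = -1*(-6460) = 6460)
U(l(5, -14))/Q - 29399/(-5586) = 0/6460 - 29399/(-5586) = 0*(1/6460) - 29399*(-1/5586) = 0 + 29399/5586 = 29399/5586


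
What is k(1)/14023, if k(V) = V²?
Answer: 1/14023 ≈ 7.1311e-5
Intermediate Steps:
k(1)/14023 = 1²/14023 = 1*(1/14023) = 1/14023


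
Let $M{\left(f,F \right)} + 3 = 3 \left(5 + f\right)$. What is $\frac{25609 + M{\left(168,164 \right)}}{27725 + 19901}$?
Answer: $\frac{26125}{47626} \approx 0.54854$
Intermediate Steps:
$M{\left(f,F \right)} = 12 + 3 f$ ($M{\left(f,F \right)} = -3 + 3 \left(5 + f\right) = -3 + \left(15 + 3 f\right) = 12 + 3 f$)
$\frac{25609 + M{\left(168,164 \right)}}{27725 + 19901} = \frac{25609 + \left(12 + 3 \cdot 168\right)}{27725 + 19901} = \frac{25609 + \left(12 + 504\right)}{47626} = \left(25609 + 516\right) \frac{1}{47626} = 26125 \cdot \frac{1}{47626} = \frac{26125}{47626}$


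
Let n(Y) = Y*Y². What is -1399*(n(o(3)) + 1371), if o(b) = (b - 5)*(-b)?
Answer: -2220213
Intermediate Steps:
o(b) = -b*(-5 + b) (o(b) = (-5 + b)*(-b) = -b*(-5 + b))
n(Y) = Y³
-1399*(n(o(3)) + 1371) = -1399*((3*(5 - 1*3))³ + 1371) = -1399*((3*(5 - 3))³ + 1371) = -1399*((3*2)³ + 1371) = -1399*(6³ + 1371) = -1399*(216 + 1371) = -1399*1587 = -2220213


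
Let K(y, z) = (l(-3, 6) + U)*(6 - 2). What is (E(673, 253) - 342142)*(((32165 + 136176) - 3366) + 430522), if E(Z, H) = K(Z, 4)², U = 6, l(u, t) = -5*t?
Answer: -198256434222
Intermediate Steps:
K(y, z) = -96 (K(y, z) = (-5*6 + 6)*(6 - 2) = (-30 + 6)*4 = -24*4 = -96)
E(Z, H) = 9216 (E(Z, H) = (-96)² = 9216)
(E(673, 253) - 342142)*(((32165 + 136176) - 3366) + 430522) = (9216 - 342142)*(((32165 + 136176) - 3366) + 430522) = -332926*((168341 - 3366) + 430522) = -332926*(164975 + 430522) = -332926*595497 = -198256434222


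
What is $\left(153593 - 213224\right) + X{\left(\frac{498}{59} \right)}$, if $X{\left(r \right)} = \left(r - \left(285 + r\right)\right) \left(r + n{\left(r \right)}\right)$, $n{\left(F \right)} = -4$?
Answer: $- \frac{3592899}{59} \approx -60897.0$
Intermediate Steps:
$X{\left(r \right)} = 1140 - 285 r$ ($X{\left(r \right)} = \left(r - \left(285 + r\right)\right) \left(r - 4\right) = - 285 \left(-4 + r\right) = 1140 - 285 r$)
$\left(153593 - 213224\right) + X{\left(\frac{498}{59} \right)} = \left(153593 - 213224\right) + \left(1140 - 285 \cdot \frac{498}{59}\right) = -59631 + \left(1140 - 285 \cdot 498 \cdot \frac{1}{59}\right) = -59631 + \left(1140 - \frac{141930}{59}\right) = -59631 - \frac{74670}{59} = - \frac{3592899}{59}$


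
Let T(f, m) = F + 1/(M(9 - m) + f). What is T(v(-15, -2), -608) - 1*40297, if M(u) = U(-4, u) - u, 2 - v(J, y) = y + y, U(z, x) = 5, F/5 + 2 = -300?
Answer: -25335043/606 ≈ -41807.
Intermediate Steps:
F = -1510 (F = -10 + 5*(-300) = -10 - 1500 = -1510)
v(J, y) = 2 - 2*y (v(J, y) = 2 - (y + y) = 2 - 2*y)
M(u) = 5 - u
T(f, m) = -1510 + 1/(-4 + f + m) (T(f, m) = -1510 + 1/((5 - (9 - m)) + f) = -1510 + 1/((5 + (-9 + m)) + f) = -1510 + 1/((-4 + m) + f) = -1510 + 1/(-4 + f + m))
T(v(-15, -2), -608) - 1*40297 = (6041 - 1510*(2 - 2*(-2)) - 1510*(-608))/(-4 + (2 - 2*(-2)) - 608) - 1*40297 = (6041 - 1510*(2 + 4) + 918080)/(-4 + (2 + 4) - 608) - 40297 = (6041 - 1510*6 + 918080)/(-4 + 6 - 608) - 40297 = (6041 - 9060 + 918080)/(-606) - 40297 = -1/606*915061 - 40297 = -915061/606 - 40297 = -25335043/606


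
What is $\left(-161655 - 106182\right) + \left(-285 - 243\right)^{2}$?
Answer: $10947$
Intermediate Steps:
$\left(-161655 - 106182\right) + \left(-285 - 243\right)^{2} = -267837 + \left(-528\right)^{2} = -267837 + 278784 = 10947$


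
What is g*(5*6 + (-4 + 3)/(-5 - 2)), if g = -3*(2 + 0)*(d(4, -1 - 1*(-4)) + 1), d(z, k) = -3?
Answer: 2532/7 ≈ 361.71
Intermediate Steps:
g = 12 (g = -3*(2 + 0)*(-3 + 1) = -6*(-2) = -3*(-4) = 12)
g*(5*6 + (-4 + 3)/(-5 - 2)) = 12*(5*6 + (-4 + 3)/(-5 - 2)) = 12*(30 - 1/(-7)) = 12*(30 - 1*(-1/7)) = 12*(30 + 1/7) = 12*(211/7) = 2532/7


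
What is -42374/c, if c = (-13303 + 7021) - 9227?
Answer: 42374/15509 ≈ 2.7322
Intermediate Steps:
c = -15509 (c = -6282 - 9227 = -15509)
-42374/c = -42374/(-15509) = -42374*(-1/15509) = 42374/15509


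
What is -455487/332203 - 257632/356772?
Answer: -62022782815/29630182179 ≈ -2.0932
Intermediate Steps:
-455487/332203 - 257632/356772 = -455487*1/332203 - 257632*1/356772 = -455487/332203 - 64408/89193 = -62022782815/29630182179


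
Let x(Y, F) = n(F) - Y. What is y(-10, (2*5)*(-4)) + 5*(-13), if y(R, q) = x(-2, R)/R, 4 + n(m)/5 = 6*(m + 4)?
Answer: -226/5 ≈ -45.200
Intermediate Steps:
n(m) = 100 + 30*m (n(m) = -20 + 5*(6*(m + 4)) = -20 + 5*(6*(4 + m)) = -20 + 5*(24 + 6*m) = -20 + (120 + 30*m) = 100 + 30*m)
x(Y, F) = 100 - Y + 30*F (x(Y, F) = (100 + 30*F) - Y = 100 - Y + 30*F)
y(R, q) = (102 + 30*R)/R (y(R, q) = (100 - 1*(-2) + 30*R)/R = (100 + 2 + 30*R)/R = (102 + 30*R)/R)
y(-10, (2*5)*(-4)) + 5*(-13) = (30 + 102/(-10)) + 5*(-13) = (30 + 102*(-⅒)) - 65 = (30 - 51/5) - 65 = 99/5 - 65 = -226/5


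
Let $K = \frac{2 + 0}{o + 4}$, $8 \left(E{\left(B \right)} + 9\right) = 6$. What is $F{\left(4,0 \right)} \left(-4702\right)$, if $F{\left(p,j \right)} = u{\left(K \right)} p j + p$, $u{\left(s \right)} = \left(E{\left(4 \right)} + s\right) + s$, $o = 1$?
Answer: $-18808$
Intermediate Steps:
$E{\left(B \right)} = - \frac{33}{4}$ ($E{\left(B \right)} = -9 + \frac{1}{8} \cdot 6 = -9 + \frac{3}{4} = - \frac{33}{4}$)
$K = \frac{2}{5}$ ($K = \frac{2 + 0}{1 + 4} = \frac{2}{5} \approx 0.4$)
$u{\left(s \right)} = - \frac{33}{4} + 2 s$ ($u{\left(s \right)} = \left(- \frac{33}{4} + s\right) + s = - \frac{33}{4} + 2 s$)
$F{\left(p,j \right)} = p - \frac{149 j p}{20}$ ($F{\left(p,j \right)} = \left(- \frac{33}{4} + 2 \cdot \frac{2}{5}\right) p j + p = \left(- \frac{33}{4} + \frac{4}{5}\right) p j + p = - \frac{149 p}{20} j + p = - \frac{149 j p}{20} + p = p - \frac{149 j p}{20}$)
$F{\left(4,0 \right)} \left(-4702\right) = \frac{1}{20} \cdot 4 \left(20 - 0\right) \left(-4702\right) = \frac{1}{20} \cdot 4 \left(20 + 0\right) \left(-4702\right) = \frac{1}{20} \cdot 4 \cdot 20 \left(-4702\right) = 4 \left(-4702\right) = -18808$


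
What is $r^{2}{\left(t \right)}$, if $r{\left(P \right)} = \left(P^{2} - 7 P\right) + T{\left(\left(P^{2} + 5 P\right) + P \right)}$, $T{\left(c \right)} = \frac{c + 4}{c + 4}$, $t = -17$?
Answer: $167281$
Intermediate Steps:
$T{\left(c \right)} = 1$ ($T{\left(c \right)} = \frac{4 + c}{4 + c} = 1$)
$r{\left(P \right)} = 1 + P^{2} - 7 P$ ($r{\left(P \right)} = \left(P^{2} - 7 P\right) + 1 = 1 + P^{2} - 7 P$)
$r^{2}{\left(t \right)} = \left(1 + \left(-17\right)^{2} - -119\right)^{2} = \left(1 + 289 + 119\right)^{2} = 409^{2} = 167281$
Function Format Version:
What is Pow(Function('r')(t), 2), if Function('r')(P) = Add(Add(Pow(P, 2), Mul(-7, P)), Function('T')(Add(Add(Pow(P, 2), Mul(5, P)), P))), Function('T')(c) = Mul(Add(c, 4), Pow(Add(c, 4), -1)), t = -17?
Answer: 167281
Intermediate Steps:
Function('T')(c) = 1 (Function('T')(c) = Mul(Add(4, c), Pow(Add(4, c), -1)) = 1)
Function('r')(P) = Add(1, Pow(P, 2), Mul(-7, P)) (Function('r')(P) = Add(Add(Pow(P, 2), Mul(-7, P)), 1) = Add(1, Pow(P, 2), Mul(-7, P)))
Pow(Function('r')(t), 2) = Pow(Add(1, Pow(-17, 2), Mul(-7, -17)), 2) = Pow(Add(1, 289, 119), 2) = Pow(409, 2) = 167281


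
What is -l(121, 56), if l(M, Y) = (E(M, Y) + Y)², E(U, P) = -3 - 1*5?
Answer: -2304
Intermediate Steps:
E(U, P) = -8 (E(U, P) = -3 - 5 = -8)
l(M, Y) = (-8 + Y)²
-l(121, 56) = -(-8 + 56)² = -1*48² = -1*2304 = -2304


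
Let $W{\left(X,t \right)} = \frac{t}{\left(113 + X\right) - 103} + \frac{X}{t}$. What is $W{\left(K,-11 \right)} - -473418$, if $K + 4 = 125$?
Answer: $\frac{62016306}{131} \approx 4.7341 \cdot 10^{5}$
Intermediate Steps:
$K = 121$ ($K = -4 + 125 = 121$)
$W{\left(X,t \right)} = \frac{X}{t} + \frac{t}{10 + X}$ ($W{\left(X,t \right)} = \frac{t}{10 + X} + \frac{X}{t} = \frac{X}{t} + \frac{t}{10 + X}$)
$W{\left(K,-11 \right)} - -473418 = \frac{121^{2} + \left(-11\right)^{2} + 10 \cdot 121}{\left(-11\right) \left(10 + 121\right)} - -473418 = - \frac{14641 + 121 + 1210}{11 \cdot 131} + 473418 = \left(- \frac{1}{11}\right) \frac{1}{131} \cdot 15972 + 473418 = - \frac{1452}{131} + 473418 = \frac{62016306}{131}$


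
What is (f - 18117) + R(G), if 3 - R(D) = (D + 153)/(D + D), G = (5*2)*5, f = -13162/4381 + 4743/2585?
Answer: -4103504021871/226497700 ≈ -18117.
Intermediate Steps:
f = -13244687/11324885 (f = -13162*1/4381 + 4743*(1/2585) = -13162/4381 + 4743/2585 = -13244687/11324885 ≈ -1.1695)
G = 50 (G = 10*5 = 50)
R(D) = 3 - (153 + D)/(2*D) (R(D) = 3 - (D + 153)/(D + D) = 3 - (153 + D)/(2*D))
(f - 18117) + R(G) = (-13244687/11324885 - 18117) + (1/2)*(-153 + 5*50)/50 = -205186186232/11324885 + (1/2)*(1/50)*(-153 + 250) = -205186186232/11324885 + (1/2)*(1/50)*97 = -205186186232/11324885 + 97/100 = -4103504021871/226497700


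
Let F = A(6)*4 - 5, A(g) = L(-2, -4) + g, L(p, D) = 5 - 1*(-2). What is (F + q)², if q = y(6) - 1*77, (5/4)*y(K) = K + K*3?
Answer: 2916/25 ≈ 116.64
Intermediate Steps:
L(p, D) = 7 (L(p, D) = 5 + 2 = 7)
A(g) = 7 + g
y(K) = 16*K/5 (y(K) = 4*(K + K*3)/5 = 4*(K + 3*K)/5 = 4*(4*K)/5 = 16*K/5)
q = -289/5 (q = (16/5)*6 - 1*77 = 96/5 - 77 = -289/5 ≈ -57.800)
F = 47 (F = (7 + 6)*4 - 5 = 13*4 - 5 = 52 - 5 = 47)
(F + q)² = (47 - 289/5)² = (-54/5)² = 2916/25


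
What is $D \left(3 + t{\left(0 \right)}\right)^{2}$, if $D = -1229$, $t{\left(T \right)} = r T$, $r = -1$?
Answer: $-11061$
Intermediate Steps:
$t{\left(T \right)} = - T$
$D \left(3 + t{\left(0 \right)}\right)^{2} = - 1229 \left(3 - 0\right)^{2} = - 1229 \left(3 + 0\right)^{2} = - 1229 \cdot 3^{2} = \left(-1229\right) 9 = -11061$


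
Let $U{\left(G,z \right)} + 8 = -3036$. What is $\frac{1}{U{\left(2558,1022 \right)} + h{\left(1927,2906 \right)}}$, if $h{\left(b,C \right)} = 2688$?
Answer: $- \frac{1}{356} \approx -0.002809$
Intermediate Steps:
$U{\left(G,z \right)} = -3044$ ($U{\left(G,z \right)} = -8 - 3036 = -3044$)
$\frac{1}{U{\left(2558,1022 \right)} + h{\left(1927,2906 \right)}} = \frac{1}{-3044 + 2688} = \frac{1}{-356} = - \frac{1}{356}$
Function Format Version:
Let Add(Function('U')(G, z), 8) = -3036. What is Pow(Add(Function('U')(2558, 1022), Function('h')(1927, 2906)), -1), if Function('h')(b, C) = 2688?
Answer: Rational(-1, 356) ≈ -0.0028090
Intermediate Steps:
Function('U')(G, z) = -3044 (Function('U')(G, z) = Add(-8, -3036) = -3044)
Pow(Add(Function('U')(2558, 1022), Function('h')(1927, 2906)), -1) = Pow(Add(-3044, 2688), -1) = Pow(-356, -1) = Rational(-1, 356)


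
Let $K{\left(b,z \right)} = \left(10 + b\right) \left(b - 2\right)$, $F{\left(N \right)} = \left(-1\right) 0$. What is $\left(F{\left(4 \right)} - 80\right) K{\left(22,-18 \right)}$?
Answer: $-51200$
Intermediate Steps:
$F{\left(N \right)} = 0$
$K{\left(b,z \right)} = \left(-2 + b\right) \left(10 + b\right)$ ($K{\left(b,z \right)} = \left(10 + b\right) \left(-2 + b\right) = \left(-2 + b\right) \left(10 + b\right)$)
$\left(F{\left(4 \right)} - 80\right) K{\left(22,-18 \right)} = \left(0 - 80\right) \left(-20 + 22^{2} + 8 \cdot 22\right) = - 80 \left(-20 + 484 + 176\right) = \left(-80\right) 640 = -51200$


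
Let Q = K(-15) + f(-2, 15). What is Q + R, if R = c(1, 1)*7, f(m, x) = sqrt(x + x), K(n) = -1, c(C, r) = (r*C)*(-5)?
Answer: -36 + sqrt(30) ≈ -30.523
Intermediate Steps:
c(C, r) = -5*C*r (c(C, r) = (C*r)*(-5) = -5*C*r)
f(m, x) = sqrt(2)*sqrt(x) (f(m, x) = sqrt(2*x) = sqrt(2)*sqrt(x))
Q = -1 + sqrt(30) (Q = -1 + sqrt(2)*sqrt(15) = -1 + sqrt(30) ≈ 4.4772)
R = -35 (R = -5*1*1*7 = -5*7 = -35)
Q + R = (-1 + sqrt(30)) - 35 = -36 + sqrt(30)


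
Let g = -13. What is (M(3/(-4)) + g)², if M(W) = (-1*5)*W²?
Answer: 64009/256 ≈ 250.04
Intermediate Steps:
M(W) = -5*W²
(M(3/(-4)) + g)² = (-5*(3/(-4))² - 13)² = (-5*(3*(-¼))² - 13)² = (-5*(-¾)² - 13)² = (-5*9/16 - 13)² = (-45/16 - 13)² = (-253/16)² = 64009/256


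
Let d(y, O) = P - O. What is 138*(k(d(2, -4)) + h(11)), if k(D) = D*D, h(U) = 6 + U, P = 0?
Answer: 4554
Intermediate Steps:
d(y, O) = -O (d(y, O) = 0 - O = -O)
k(D) = D²
138*(k(d(2, -4)) + h(11)) = 138*((-1*(-4))² + (6 + 11)) = 138*(4² + 17) = 138*(16 + 17) = 138*33 = 4554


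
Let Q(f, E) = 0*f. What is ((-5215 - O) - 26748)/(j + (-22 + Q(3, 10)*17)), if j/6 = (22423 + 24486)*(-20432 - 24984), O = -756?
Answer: 31207/12782514886 ≈ 2.4414e-6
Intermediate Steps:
Q(f, E) = 0
j = -12782514864 (j = 6*((22423 + 24486)*(-20432 - 24984)) = 6*(46909*(-45416)) = 6*(-2130419144) = -12782514864)
((-5215 - O) - 26748)/(j + (-22 + Q(3, 10)*17)) = ((-5215 - 1*(-756)) - 26748)/(-12782514864 + (-22 + 0*17)) = ((-5215 + 756) - 26748)/(-12782514864 + (-22 + 0)) = (-4459 - 26748)/(-12782514864 - 22) = -31207/(-12782514886) = -31207*(-1/12782514886) = 31207/12782514886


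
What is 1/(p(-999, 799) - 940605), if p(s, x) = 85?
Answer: -1/940520 ≈ -1.0632e-6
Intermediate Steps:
1/(p(-999, 799) - 940605) = 1/(85 - 940605) = 1/(-940520) = -1/940520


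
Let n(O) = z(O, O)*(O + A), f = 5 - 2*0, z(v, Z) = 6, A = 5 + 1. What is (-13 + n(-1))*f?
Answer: 85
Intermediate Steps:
A = 6
f = 5 (f = 5 + 0 = 5)
n(O) = 36 + 6*O (n(O) = 6*(O + 6) = 6*(6 + O) = 36 + 6*O)
(-13 + n(-1))*f = (-13 + (36 + 6*(-1)))*5 = (-13 + (36 - 6))*5 = (-13 + 30)*5 = 17*5 = 85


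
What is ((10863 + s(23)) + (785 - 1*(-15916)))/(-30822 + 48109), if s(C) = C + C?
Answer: 27610/17287 ≈ 1.5972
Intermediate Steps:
s(C) = 2*C
((10863 + s(23)) + (785 - 1*(-15916)))/(-30822 + 48109) = ((10863 + 2*23) + (785 - 1*(-15916)))/(-30822 + 48109) = ((10863 + 46) + (785 + 15916))/17287 = (10909 + 16701)*(1/17287) = 27610*(1/17287) = 27610/17287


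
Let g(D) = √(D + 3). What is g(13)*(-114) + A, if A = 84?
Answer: -372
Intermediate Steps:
g(D) = √(3 + D)
g(13)*(-114) + A = √(3 + 13)*(-114) + 84 = √16*(-114) + 84 = 4*(-114) + 84 = -456 + 84 = -372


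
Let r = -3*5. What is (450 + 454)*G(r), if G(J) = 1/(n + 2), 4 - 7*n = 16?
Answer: 3164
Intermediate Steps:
n = -12/7 (n = 4/7 - ⅐*16 = 4/7 - 16/7 = -12/7 ≈ -1.7143)
r = -15
G(J) = 7/2 (G(J) = 1/(-12/7 + 2) = 1/(2/7) = 7/2)
(450 + 454)*G(r) = (450 + 454)*(7/2) = 904*(7/2) = 3164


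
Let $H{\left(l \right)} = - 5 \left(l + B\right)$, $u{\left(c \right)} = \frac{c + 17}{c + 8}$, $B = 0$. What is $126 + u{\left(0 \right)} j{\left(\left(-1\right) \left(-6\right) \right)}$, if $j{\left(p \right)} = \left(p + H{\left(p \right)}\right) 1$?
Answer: $75$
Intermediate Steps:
$u{\left(c \right)} = \frac{17 + c}{8 + c}$
$H{\left(l \right)} = - 5 l$ ($H{\left(l \right)} = - 5 \left(l + 0\right) = - 5 l$)
$j{\left(p \right)} = - 4 p$ ($j{\left(p \right)} = \left(p - 5 p\right) 1 = - 4 p 1 = - 4 p$)
$126 + u{\left(0 \right)} j{\left(\left(-1\right) \left(-6\right) \right)} = 126 + \frac{17 + 0}{8 + 0} \left(- 4 \left(\left(-1\right) \left(-6\right)\right)\right) = 126 + \frac{1}{8} \cdot 17 \left(\left(-4\right) 6\right) = 126 + \frac{1}{8} \cdot 17 \left(-24\right) = 126 + \frac{17}{8} \left(-24\right) = 126 - 51 = 75$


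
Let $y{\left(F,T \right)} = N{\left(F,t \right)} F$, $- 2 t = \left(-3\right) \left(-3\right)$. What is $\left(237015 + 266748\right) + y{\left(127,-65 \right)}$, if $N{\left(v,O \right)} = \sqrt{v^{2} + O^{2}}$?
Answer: $503763 + \frac{127 \sqrt{64597}}{2} \approx 5.199 \cdot 10^{5}$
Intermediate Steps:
$t = - \frac{9}{2}$ ($t = - \frac{\left(-3\right) \left(-3\right)}{2} = \left(- \frac{1}{2}\right) 9 = - \frac{9}{2} \approx -4.5$)
$N{\left(v,O \right)} = \sqrt{O^{2} + v^{2}}$
$y{\left(F,T \right)} = F \sqrt{\frac{81}{4} + F^{2}}$ ($y{\left(F,T \right)} = \sqrt{\left(- \frac{9}{2}\right)^{2} + F^{2}} F = \sqrt{\frac{81}{4} + F^{2}} F = F \sqrt{\frac{81}{4} + F^{2}}$)
$\left(237015 + 266748\right) + y{\left(127,-65 \right)} = \left(237015 + 266748\right) + \frac{1}{2} \cdot 127 \sqrt{81 + 4 \cdot 127^{2}} = 503763 + \frac{1}{2} \cdot 127 \sqrt{81 + 4 \cdot 16129} = 503763 + \frac{1}{2} \cdot 127 \sqrt{81 + 64516} = 503763 + \frac{1}{2} \cdot 127 \sqrt{64597} = 503763 + \frac{127 \sqrt{64597}}{2}$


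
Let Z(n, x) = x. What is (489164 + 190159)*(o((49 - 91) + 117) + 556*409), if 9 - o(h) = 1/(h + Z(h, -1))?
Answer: 11432028544203/74 ≈ 1.5449e+11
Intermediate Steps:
o(h) = 9 - 1/(-1 + h) (o(h) = 9 - 1/(h - 1) = 9 - 1/(-1 + h))
(489164 + 190159)*(o((49 - 91) + 117) + 556*409) = (489164 + 190159)*((-10 + 9*((49 - 91) + 117))/(-1 + ((49 - 91) + 117)) + 556*409) = 679323*((-10 + 9*(-42 + 117))/(-1 + (-42 + 117)) + 227404) = 679323*((-10 + 9*75)/(-1 + 75) + 227404) = 679323*((-10 + 675)/74 + 227404) = 679323*((1/74)*665 + 227404) = 679323*(665/74 + 227404) = 679323*(16828561/74) = 11432028544203/74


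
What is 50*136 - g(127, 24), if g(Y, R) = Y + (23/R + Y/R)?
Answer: 26667/4 ≈ 6666.8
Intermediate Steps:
g(Y, R) = Y + 23/R + Y/R
50*136 - g(127, 24) = 50*136 - (23 + 127 + 24*127)/24 = 6800 - (23 + 127 + 3048)/24 = 6800 - 3198/24 = 6800 - 1*533/4 = 6800 - 533/4 = 26667/4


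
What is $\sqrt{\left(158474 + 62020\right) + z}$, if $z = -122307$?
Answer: $\sqrt{98187} \approx 313.35$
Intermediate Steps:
$\sqrt{\left(158474 + 62020\right) + z} = \sqrt{\left(158474 + 62020\right) - 122307} = \sqrt{220494 - 122307} = \sqrt{98187}$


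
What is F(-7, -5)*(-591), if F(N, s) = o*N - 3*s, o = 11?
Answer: 36642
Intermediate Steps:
F(N, s) = -3*s + 11*N (F(N, s) = 11*N - 3*s = -3*s + 11*N)
F(-7, -5)*(-591) = (-3*(-5) + 11*(-7))*(-591) = (15 - 77)*(-591) = -62*(-591) = 36642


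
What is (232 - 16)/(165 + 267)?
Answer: ½ ≈ 0.50000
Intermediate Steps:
(232 - 16)/(165 + 267) = 216/432 = 216*(1/432) = ½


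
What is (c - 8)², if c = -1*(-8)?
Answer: 0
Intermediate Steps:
c = 8
(c - 8)² = (8 - 8)² = 0² = 0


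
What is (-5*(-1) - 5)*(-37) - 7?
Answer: -7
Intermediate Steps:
(-5*(-1) - 5)*(-37) - 7 = (5 - 5)*(-37) - 7 = 0*(-37) - 7 = 0 - 7 = -7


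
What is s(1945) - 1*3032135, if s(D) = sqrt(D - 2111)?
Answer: -3032135 + I*sqrt(166) ≈ -3.0321e+6 + 12.884*I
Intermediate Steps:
s(D) = sqrt(-2111 + D)
s(1945) - 1*3032135 = sqrt(-2111 + 1945) - 1*3032135 = sqrt(-166) - 3032135 = I*sqrt(166) - 3032135 = -3032135 + I*sqrt(166)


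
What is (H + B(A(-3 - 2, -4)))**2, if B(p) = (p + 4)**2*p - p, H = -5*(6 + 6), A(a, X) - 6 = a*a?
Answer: 1435197456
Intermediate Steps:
A(a, X) = 6 + a**2 (A(a, X) = 6 + a*a = 6 + a**2)
H = -60 (H = -5*12 = -60)
B(p) = -p + p*(4 + p)**2 (B(p) = (4 + p)**2*p - p = p*(4 + p)**2 - p = -p + p*(4 + p)**2)
(H + B(A(-3 - 2, -4)))**2 = (-60 + (6 + (-3 - 2)**2)*(-1 + (4 + (6 + (-3 - 2)**2))**2))**2 = (-60 + (6 + (-5)**2)*(-1 + (4 + (6 + (-5)**2))**2))**2 = (-60 + (6 + 25)*(-1 + (4 + (6 + 25))**2))**2 = (-60 + 31*(-1 + (4 + 31)**2))**2 = (-60 + 31*(-1 + 35**2))**2 = (-60 + 31*(-1 + 1225))**2 = (-60 + 31*1224)**2 = (-60 + 37944)**2 = 37884**2 = 1435197456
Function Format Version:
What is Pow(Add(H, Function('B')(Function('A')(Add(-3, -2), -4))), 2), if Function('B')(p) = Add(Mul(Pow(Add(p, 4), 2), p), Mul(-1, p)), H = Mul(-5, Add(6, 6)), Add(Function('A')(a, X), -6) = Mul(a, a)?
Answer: 1435197456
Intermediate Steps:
Function('A')(a, X) = Add(6, Pow(a, 2)) (Function('A')(a, X) = Add(6, Mul(a, a)) = Add(6, Pow(a, 2)))
H = -60 (H = Mul(-5, 12) = -60)
Function('B')(p) = Add(Mul(-1, p), Mul(p, Pow(Add(4, p), 2))) (Function('B')(p) = Add(Mul(Pow(Add(4, p), 2), p), Mul(-1, p)) = Add(Mul(p, Pow(Add(4, p), 2)), Mul(-1, p)) = Add(Mul(-1, p), Mul(p, Pow(Add(4, p), 2))))
Pow(Add(H, Function('B')(Function('A')(Add(-3, -2), -4))), 2) = Pow(Add(-60, Mul(Add(6, Pow(Add(-3, -2), 2)), Add(-1, Pow(Add(4, Add(6, Pow(Add(-3, -2), 2))), 2)))), 2) = Pow(Add(-60, Mul(Add(6, Pow(-5, 2)), Add(-1, Pow(Add(4, Add(6, Pow(-5, 2))), 2)))), 2) = Pow(Add(-60, Mul(Add(6, 25), Add(-1, Pow(Add(4, Add(6, 25)), 2)))), 2) = Pow(Add(-60, Mul(31, Add(-1, Pow(Add(4, 31), 2)))), 2) = Pow(Add(-60, Mul(31, Add(-1, Pow(35, 2)))), 2) = Pow(Add(-60, Mul(31, Add(-1, 1225))), 2) = Pow(Add(-60, Mul(31, 1224)), 2) = Pow(Add(-60, 37944), 2) = Pow(37884, 2) = 1435197456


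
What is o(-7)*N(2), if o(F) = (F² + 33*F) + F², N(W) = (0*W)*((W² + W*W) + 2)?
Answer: 0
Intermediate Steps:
N(W) = 0 (N(W) = 0*((W² + W²) + 2) = 0*(2*W² + 2) = 0*(2 + 2*W²) = 0)
o(F) = 2*F² + 33*F
o(-7)*N(2) = -7*(33 + 2*(-7))*0 = -7*(33 - 14)*0 = -7*19*0 = -133*0 = 0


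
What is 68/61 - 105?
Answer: -6337/61 ≈ -103.89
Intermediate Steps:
68/61 - 105 = -6337/61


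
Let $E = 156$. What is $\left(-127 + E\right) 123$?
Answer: $3567$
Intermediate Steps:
$\left(-127 + E\right) 123 = \left(-127 + 156\right) 123 = 29 \cdot 123 = 3567$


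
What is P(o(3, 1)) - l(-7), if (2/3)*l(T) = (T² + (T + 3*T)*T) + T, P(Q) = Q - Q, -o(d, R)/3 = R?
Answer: -357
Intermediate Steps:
o(d, R) = -3*R
P(Q) = 0
l(T) = 3*T/2 + 15*T²/2 (l(T) = 3*((T² + (T + 3*T)*T) + T)/2 = 3*((T² + (4*T)*T) + T)/2 = 3*((T² + 4*T²) + T)/2 = 3*(5*T² + T)/2 = 3*(T + 5*T²)/2 = 3*T/2 + 15*T²/2)
P(o(3, 1)) - l(-7) = 0 - 3*(-7)*(1 + 5*(-7))/2 = 0 - 3*(-7)*(1 - 35)/2 = 0 - 3*(-7)*(-34)/2 = 0 - 1*357 = 0 - 357 = -357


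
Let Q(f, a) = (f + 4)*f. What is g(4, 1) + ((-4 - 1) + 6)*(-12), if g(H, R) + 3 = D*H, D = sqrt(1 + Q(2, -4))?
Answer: -15 + 4*sqrt(13) ≈ -0.57780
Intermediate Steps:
Q(f, a) = f*(4 + f) (Q(f, a) = (4 + f)*f = f*(4 + f))
D = sqrt(13) (D = sqrt(1 + 2*(4 + 2)) = sqrt(1 + 2*6) = sqrt(1 + 12) = sqrt(13) ≈ 3.6056)
g(H, R) = -3 + H*sqrt(13) (g(H, R) = -3 + sqrt(13)*H = -3 + H*sqrt(13))
g(4, 1) + ((-4 - 1) + 6)*(-12) = (-3 + 4*sqrt(13)) + ((-4 - 1) + 6)*(-12) = (-3 + 4*sqrt(13)) + (-5 + 6)*(-12) = (-3 + 4*sqrt(13)) + 1*(-12) = (-3 + 4*sqrt(13)) - 12 = -15 + 4*sqrt(13)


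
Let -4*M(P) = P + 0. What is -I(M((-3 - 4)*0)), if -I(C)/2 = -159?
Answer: -318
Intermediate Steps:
M(P) = -P/4 (M(P) = -(P + 0)/4 = -P/4)
I(C) = 318 (I(C) = -2*(-159) = 318)
-I(M((-3 - 4)*0)) = -1*318 = -318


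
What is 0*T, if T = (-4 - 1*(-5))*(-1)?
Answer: 0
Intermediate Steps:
T = -1 (T = (-4 + 5)*(-1) = 1*(-1) = -1)
0*T = 0*(-1) = 0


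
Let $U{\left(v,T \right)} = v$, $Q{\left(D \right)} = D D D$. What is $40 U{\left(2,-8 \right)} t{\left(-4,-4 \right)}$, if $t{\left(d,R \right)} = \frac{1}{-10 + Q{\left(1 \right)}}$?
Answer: $- \frac{80}{9} \approx -8.8889$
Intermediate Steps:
$Q{\left(D \right)} = D^{3}$ ($Q{\left(D \right)} = D^{2} D = D^{3}$)
$t{\left(d,R \right)} = - \frac{1}{9}$ ($t{\left(d,R \right)} = \frac{1}{-10 + 1^{3}} = \frac{1}{-10 + 1} = \frac{1}{-9} = - \frac{1}{9}$)
$40 U{\left(2,-8 \right)} t{\left(-4,-4 \right)} = 40 \cdot 2 \left(- \frac{1}{9}\right) = 80 \left(- \frac{1}{9}\right) = - \frac{80}{9}$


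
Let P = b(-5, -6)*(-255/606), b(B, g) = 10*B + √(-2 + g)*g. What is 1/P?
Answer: 505/11849 - 606*I*√2/59245 ≈ 0.04262 - 0.014466*I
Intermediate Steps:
b(B, g) = 10*B + g*√(-2 + g)
P = 2125/101 + 510*I*√2/101 (P = (10*(-5) - 6*√(-2 - 6))*(-255/606) = (-50 - 12*I*√2)*(-255*1/606) = (-50 - 12*I*√2)*(-85/202) = 2125/101 + 510*I*√2/101 ≈ 21.04 + 7.1411*I)
1/P = 1/(2125/101 + 510*I*√2/101)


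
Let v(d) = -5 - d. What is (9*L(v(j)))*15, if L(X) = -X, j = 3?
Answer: 1080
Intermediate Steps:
(9*L(v(j)))*15 = (9*(-(-5 - 1*3)))*15 = (9*(-(-5 - 3)))*15 = (9*(-1*(-8)))*15 = (9*8)*15 = 72*15 = 1080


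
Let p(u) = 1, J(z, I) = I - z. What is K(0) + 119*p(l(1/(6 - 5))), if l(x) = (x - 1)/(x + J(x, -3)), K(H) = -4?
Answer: 115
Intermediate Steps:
l(x) = ⅓ - x/3 (l(x) = (x - 1)/(x + (-3 - x)) = (-1 + x)/(-3) = (-1 + x)*(-⅓) = ⅓ - x/3)
K(0) + 119*p(l(1/(6 - 5))) = -4 + 119*1 = -4 + 119 = 115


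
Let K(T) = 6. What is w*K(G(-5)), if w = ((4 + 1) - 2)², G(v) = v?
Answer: 54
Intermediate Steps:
w = 9 (w = (5 - 2)² = 3² = 9)
w*K(G(-5)) = 9*6 = 54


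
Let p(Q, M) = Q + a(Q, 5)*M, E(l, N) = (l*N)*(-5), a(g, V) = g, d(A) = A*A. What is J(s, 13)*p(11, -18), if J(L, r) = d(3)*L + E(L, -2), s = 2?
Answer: -7106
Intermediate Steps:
d(A) = A**2
E(l, N) = -5*N*l (E(l, N) = (N*l)*(-5) = -5*N*l)
J(L, r) = 19*L (J(L, r) = 3**2*L - 5*(-2)*L = 9*L + 10*L = 19*L)
p(Q, M) = Q + M*Q (p(Q, M) = Q + Q*M = Q + M*Q)
J(s, 13)*p(11, -18) = (19*2)*(11*(1 - 18)) = 38*(11*(-17)) = 38*(-187) = -7106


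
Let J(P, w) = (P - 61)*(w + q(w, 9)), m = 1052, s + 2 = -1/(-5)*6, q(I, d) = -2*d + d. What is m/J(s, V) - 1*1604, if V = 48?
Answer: -19335064/12051 ≈ -1604.4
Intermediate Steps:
q(I, d) = -d
s = -⅘ (s = -2 - 1/(-5)*6 = -2 - 1*(-⅕)*6 = -2 + (⅕)*6 = -2 + 6/5 = -⅘ ≈ -0.80000)
J(P, w) = (-61 + P)*(-9 + w) (J(P, w) = (P - 61)*(w - 1*9) = (-61 + P)*(w - 9) = (-61 + P)*(-9 + w))
m/J(s, V) - 1*1604 = 1052/(549 - 61*48 - 9*(-⅘) - ⅘*48) - 1*1604 = 1052/(549 - 2928 + 36/5 - 192/5) - 1604 = 1052/(-12051/5) - 1604 = 1052*(-5/12051) - 1604 = -5260/12051 - 1604 = -19335064/12051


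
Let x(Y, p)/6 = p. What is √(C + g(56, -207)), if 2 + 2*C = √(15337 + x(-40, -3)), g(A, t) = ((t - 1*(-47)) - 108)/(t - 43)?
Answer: √(180 + 1250*√15319)/50 ≈ 7.8713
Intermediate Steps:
x(Y, p) = 6*p
g(A, t) = (-61 + t)/(-43 + t) (g(A, t) = ((t + 47) - 108)/(-43 + t) = ((47 + t) - 108)/(-43 + t) = (-61 + t)/(-43 + t))
C = -1 + √15319/2 (C = -1 + √(15337 + 6*(-3))/2 = -1 + √(15337 - 18)/2 = -1 + √15319/2 ≈ 60.885)
√(C + g(56, -207)) = √((-1 + √15319/2) + (-61 - 207)/(-43 - 207)) = √((-1 + √15319/2) - 268/(-250)) = √((-1 + √15319/2) - 1/250*(-268)) = √((-1 + √15319/2) + 134/125) = √(9/125 + √15319/2)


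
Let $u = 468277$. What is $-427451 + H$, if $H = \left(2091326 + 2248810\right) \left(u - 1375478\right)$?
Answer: $-3937376146787$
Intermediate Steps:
$H = -3937375719336$ ($H = \left(2091326 + 2248810\right) \left(468277 - 1375478\right) = 4340136 \left(-907201\right) = -3937375719336$)
$-427451 + H = -427451 - 3937375719336 = -3937376146787$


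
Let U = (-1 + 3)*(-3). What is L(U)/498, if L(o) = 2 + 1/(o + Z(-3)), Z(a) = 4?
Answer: 1/332 ≈ 0.0030120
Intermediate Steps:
U = -6 (U = 2*(-3) = -6)
L(o) = 2 + 1/(4 + o) (L(o) = 2 + 1/(o + 4) = 2 + 1/(4 + o))
L(U)/498 = ((9 + 2*(-6))/(4 - 6))/498 = ((9 - 12)/(-2))*(1/498) = -½*(-3)*(1/498) = (3/2)*(1/498) = 1/332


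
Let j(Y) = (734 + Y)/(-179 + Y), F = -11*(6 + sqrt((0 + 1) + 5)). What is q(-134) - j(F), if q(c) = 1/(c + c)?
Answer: 43996149/15892132 - 10043*sqrt(6)/59299 ≈ 2.3536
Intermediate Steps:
q(c) = 1/(2*c)
F = -66 - 11*sqrt(6) (F = -11*(6 + sqrt(1 + 5)) = -11*(6 + sqrt(6)) = -66 - 11*sqrt(6) ≈ -92.944)
j(Y) = (734 + Y)/(-179 + Y)
q(-134) - j(F) = (1/2)/(-134) - (734 + (-66 - 11*sqrt(6)))/(-179 + (-66 - 11*sqrt(6))) = (1/2)*(-1/134) - (668 - 11*sqrt(6))/(-245 - 11*sqrt(6)) = -1/268 - (668 - 11*sqrt(6))/(-245 - 11*sqrt(6))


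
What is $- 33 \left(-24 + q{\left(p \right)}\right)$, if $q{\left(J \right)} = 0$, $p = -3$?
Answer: $792$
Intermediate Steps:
$- 33 \left(-24 + q{\left(p \right)}\right) = - 33 \left(-24 + 0\right) = \left(-33\right) \left(-24\right) = 792$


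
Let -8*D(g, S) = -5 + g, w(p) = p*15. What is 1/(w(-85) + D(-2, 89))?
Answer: -8/10193 ≈ -0.00078485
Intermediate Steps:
w(p) = 15*p
D(g, S) = 5/8 - g/8 (D(g, S) = -(-5 + g)/8 = 5/8 - g/8)
1/(w(-85) + D(-2, 89)) = 1/(15*(-85) + (5/8 - ⅛*(-2))) = 1/(-1275 + (5/8 + ¼)) = 1/(-1275 + 7/8) = 1/(-10193/8) = -8/10193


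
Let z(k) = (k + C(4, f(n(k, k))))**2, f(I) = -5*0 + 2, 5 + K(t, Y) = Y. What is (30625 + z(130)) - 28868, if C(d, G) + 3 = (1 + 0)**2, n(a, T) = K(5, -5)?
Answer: 18141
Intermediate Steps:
K(t, Y) = -5 + Y
n(a, T) = -10 (n(a, T) = -5 - 5 = -10)
f(I) = 2 (f(I) = 0 + 2 = 2)
C(d, G) = -2 (C(d, G) = -3 + (1 + 0)**2 = -3 + 1**2 = -3 + 1 = -2)
z(k) = (-2 + k)**2 (z(k) = (k - 2)**2 = (-2 + k)**2)
(30625 + z(130)) - 28868 = (30625 + (-2 + 130)**2) - 28868 = (30625 + 128**2) - 28868 = (30625 + 16384) - 28868 = 47009 - 28868 = 18141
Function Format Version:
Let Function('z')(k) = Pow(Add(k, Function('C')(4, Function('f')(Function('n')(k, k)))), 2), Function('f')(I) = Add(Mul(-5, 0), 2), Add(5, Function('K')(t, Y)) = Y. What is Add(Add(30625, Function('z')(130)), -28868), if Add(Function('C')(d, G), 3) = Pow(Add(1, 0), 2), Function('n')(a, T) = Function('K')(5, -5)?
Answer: 18141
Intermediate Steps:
Function('K')(t, Y) = Add(-5, Y)
Function('n')(a, T) = -10 (Function('n')(a, T) = Add(-5, -5) = -10)
Function('f')(I) = 2 (Function('f')(I) = Add(0, 2) = 2)
Function('C')(d, G) = -2 (Function('C')(d, G) = Add(-3, Pow(Add(1, 0), 2)) = Add(-3, Pow(1, 2)) = Add(-3, 1) = -2)
Function('z')(k) = Pow(Add(-2, k), 2) (Function('z')(k) = Pow(Add(k, -2), 2) = Pow(Add(-2, k), 2))
Add(Add(30625, Function('z')(130)), -28868) = Add(Add(30625, Pow(Add(-2, 130), 2)), -28868) = Add(Add(30625, Pow(128, 2)), -28868) = Add(Add(30625, 16384), -28868) = Add(47009, -28868) = 18141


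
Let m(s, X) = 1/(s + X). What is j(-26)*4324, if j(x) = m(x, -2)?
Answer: -1081/7 ≈ -154.43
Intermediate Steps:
m(s, X) = 1/(X + s)
j(x) = 1/(-2 + x)
j(-26)*4324 = 4324/(-2 - 26) = 4324/(-28) = -1/28*4324 = -1081/7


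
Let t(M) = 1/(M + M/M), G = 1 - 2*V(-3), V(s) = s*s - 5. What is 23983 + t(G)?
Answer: 143897/6 ≈ 23983.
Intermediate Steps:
V(s) = -5 + s² (V(s) = s² - 5 = -5 + s²)
G = -7 (G = 1 - 2*(-5 + (-3)²) = 1 - 2*(-5 + 9) = 1 - 2*4 = 1 - 8 = -7)
t(M) = 1/(1 + M) (t(M) = 1/(M + 1) = 1/(1 + M))
23983 + t(G) = 23983 + 1/(1 - 7) = 23983 + 1/(-6) = 23983 - ⅙ = 143897/6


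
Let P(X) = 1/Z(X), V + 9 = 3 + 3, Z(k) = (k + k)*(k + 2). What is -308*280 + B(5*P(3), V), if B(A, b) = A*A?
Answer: -3104639/36 ≈ -86240.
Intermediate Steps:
Z(k) = 2*k*(2 + k) (Z(k) = (2*k)*(2 + k) = 2*k*(2 + k))
V = -3 (V = -9 + (3 + 3) = -9 + 6 = -3)
P(X) = 1/(2*X*(2 + X))
B(A, b) = A**2
-308*280 + B(5*P(3), V) = -308*280 + (5*((1/2)/(3*(2 + 3))))**2 = -86240 + (5*((1/2)*(1/3)/5))**2 = -86240 + (5*((1/2)*(1/3)*(1/5)))**2 = -86240 + (5*(1/30))**2 = -86240 + (1/6)**2 = -86240 + 1/36 = -3104639/36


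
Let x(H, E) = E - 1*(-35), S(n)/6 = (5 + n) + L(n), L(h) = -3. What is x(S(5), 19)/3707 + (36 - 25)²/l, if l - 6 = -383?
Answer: -428189/1397539 ≈ -0.30639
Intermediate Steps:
S(n) = 12 + 6*n (S(n) = 6*((5 + n) - 3) = 6*(2 + n) = 12 + 6*n)
x(H, E) = 35 + E (x(H, E) = E + 35 = 35 + E)
l = -377 (l = 6 - 383 = -377)
x(S(5), 19)/3707 + (36 - 25)²/l = (35 + 19)/3707 + (36 - 25)²/(-377) = 54*(1/3707) + 11²*(-1/377) = 54/3707 + 121*(-1/377) = 54/3707 - 121/377 = -428189/1397539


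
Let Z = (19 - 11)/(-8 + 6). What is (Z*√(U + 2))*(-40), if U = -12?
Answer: 160*I*√10 ≈ 505.96*I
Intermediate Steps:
Z = -4 (Z = 8/(-2) = 8*(-½) = -4)
(Z*√(U + 2))*(-40) = -4*√(-12 + 2)*(-40) = -4*I*√10*(-40) = 160*I*√10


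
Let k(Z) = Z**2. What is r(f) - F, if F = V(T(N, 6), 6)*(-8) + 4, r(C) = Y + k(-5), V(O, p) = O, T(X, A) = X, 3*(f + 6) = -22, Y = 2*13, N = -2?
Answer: 31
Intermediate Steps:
Y = 26
f = -40/3 (f = -6 + (1/3)*(-22) = -6 - 22/3 = -40/3 ≈ -13.333)
r(C) = 51 (r(C) = 26 + (-5)**2 = 26 + 25 = 51)
F = 20 (F = -2*(-8) + 4 = 16 + 4 = 20)
r(f) - F = 51 - 1*20 = 51 - 20 = 31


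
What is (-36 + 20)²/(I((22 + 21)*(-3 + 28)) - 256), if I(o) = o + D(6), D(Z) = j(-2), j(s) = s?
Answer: 256/817 ≈ 0.31334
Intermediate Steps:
D(Z) = -2
I(o) = -2 + o (I(o) = o - 2 = -2 + o)
(-36 + 20)²/(I((22 + 21)*(-3 + 28)) - 256) = (-36 + 20)²/((-2 + (22 + 21)*(-3 + 28)) - 256) = (-16)²/((-2 + 43*25) - 256) = 256/((-2 + 1075) - 256) = 256/(1073 - 256) = 256/817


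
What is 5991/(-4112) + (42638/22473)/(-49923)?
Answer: -6721595525245/4613333308848 ≈ -1.4570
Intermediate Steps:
5991/(-4112) + (42638/22473)/(-49923) = 5991*(-1/4112) + (42638*(1/22473))*(-1/49923) = -5991/4112 + (42638/22473)*(-1/49923) = -5991/4112 - 42638/1121919579 = -6721595525245/4613333308848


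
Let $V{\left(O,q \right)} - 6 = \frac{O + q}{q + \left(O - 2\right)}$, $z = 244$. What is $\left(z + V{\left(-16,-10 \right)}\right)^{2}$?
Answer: $\frac{12341169}{196} \approx 62965.0$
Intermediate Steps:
$V{\left(O,q \right)} = 6 + \frac{O + q}{-2 + O + q}$ ($V{\left(O,q \right)} = 6 + \frac{O + q}{q + \left(O - 2\right)} = 6 + \frac{O + q}{q + \left(-2 + O\right)} = 6 + \frac{O + q}{-2 + O + q}$)
$\left(z + V{\left(-16,-10 \right)}\right)^{2} = \left(244 + \frac{-12 + 7 \left(-16\right) + 7 \left(-10\right)}{-2 - 16 - 10}\right)^{2} = \left(244 + \frac{-12 - 112 - 70}{-28}\right)^{2} = \left(244 - - \frac{97}{14}\right)^{2} = \left(244 + \frac{97}{14}\right)^{2} = \left(\frac{3513}{14}\right)^{2} = \frac{12341169}{196}$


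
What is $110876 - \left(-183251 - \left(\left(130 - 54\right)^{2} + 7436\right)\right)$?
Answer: $307339$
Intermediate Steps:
$110876 - \left(-183251 - \left(\left(130 - 54\right)^{2} + 7436\right)\right) = 110876 - \left(-183251 - \left(76^{2} + 7436\right)\right) = 110876 - \left(-183251 - \left(5776 + 7436\right)\right) = 110876 - \left(-183251 - 13212\right) = 110876 - -196463 = 110876 + 196463 = 307339$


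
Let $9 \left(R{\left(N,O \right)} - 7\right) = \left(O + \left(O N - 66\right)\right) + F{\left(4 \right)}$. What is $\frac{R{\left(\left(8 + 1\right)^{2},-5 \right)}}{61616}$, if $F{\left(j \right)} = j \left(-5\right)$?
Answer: $- \frac{433}{554544} \approx -0.00078082$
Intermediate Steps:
$F{\left(j \right)} = - 5 j$
$R{\left(N,O \right)} = - \frac{23}{9} + \frac{O}{9} + \frac{N O}{9}$ ($R{\left(N,O \right)} = 7 + \frac{\left(O + \left(O N - 66\right)\right) - 20}{9} = 7 + \frac{\left(O + \left(N O - 66\right)\right) - 20}{9} = 7 + \frac{\left(O + \left(-66 + N O\right)\right) - 20}{9} = 7 + \frac{\left(-66 + O + N O\right) - 20}{9} = 7 + \frac{-86 + O + N O}{9} = 7 + \left(- \frac{86}{9} + \frac{O}{9} + \frac{N O}{9}\right) = - \frac{23}{9} + \frac{O}{9} + \frac{N O}{9}$)
$\frac{R{\left(\left(8 + 1\right)^{2},-5 \right)}}{61616} = \frac{- \frac{23}{9} + \frac{1}{9} \left(-5\right) + \frac{1}{9} \left(8 + 1\right)^{2} \left(-5\right)}{61616} = \left(- \frac{23}{9} - \frac{5}{9} + \frac{1}{9} \cdot 9^{2} \left(-5\right)\right) \frac{1}{61616} = \left(- \frac{23}{9} - \frac{5}{9} + \frac{1}{9} \cdot 81 \left(-5\right)\right) \frac{1}{61616} = \left(- \frac{23}{9} - \frac{5}{9} - 45\right) \frac{1}{61616} = \left(- \frac{433}{9}\right) \frac{1}{61616} = - \frac{433}{554544}$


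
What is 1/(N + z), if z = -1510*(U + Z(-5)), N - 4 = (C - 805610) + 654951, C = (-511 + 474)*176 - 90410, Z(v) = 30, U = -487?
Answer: 1/442493 ≈ 2.2599e-6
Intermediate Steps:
C = -96922 (C = -37*176 - 90410 = -6512 - 90410 = -96922)
N = -247577 (N = 4 + ((-96922 - 805610) + 654951) = 4 + (-902532 + 654951) = 4 - 247581 = -247577)
z = 690070 (z = -1510*(-487 + 30) = -1510*(-457) = 690070)
1/(N + z) = 1/(-247577 + 690070) = 1/442493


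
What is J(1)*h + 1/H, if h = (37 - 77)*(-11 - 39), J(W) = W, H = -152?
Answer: 303999/152 ≈ 2000.0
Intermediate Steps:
h = 2000 (h = -40*(-50) = 2000)
J(1)*h + 1/H = 1*2000 + 1/(-152) = 2000 - 1/152 = 303999/152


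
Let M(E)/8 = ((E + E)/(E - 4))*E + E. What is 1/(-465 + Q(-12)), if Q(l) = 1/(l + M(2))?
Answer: -28/13021 ≈ -0.0021504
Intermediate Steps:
M(E) = 8*E + 16*E²/(-4 + E) (M(E) = 8*(((E + E)/(E - 4))*E + E) = 8*(((2*E)/(-4 + E))*E + E) = 8*((2*E/(-4 + E))*E + E) = 8*(2*E²/(-4 + E) + E) = 8*(E + 2*E²/(-4 + E)) = 8*E + 16*E²/(-4 + E))
Q(l) = 1/(-16 + l) (Q(l) = 1/(l + 8*2*(-4 + 3*2)/(-4 + 2)) = 1/(l + 8*2*(-4 + 6)/(-2)) = 1/(l + 8*2*(-½)*2) = 1/(l - 16) = 1/(-16 + l))
1/(-465 + Q(-12)) = 1/(-465 + 1/(-16 - 12)) = 1/(-465 + 1/(-28)) = 1/(-465 - 1/28) = 1/(-13021/28) = -28/13021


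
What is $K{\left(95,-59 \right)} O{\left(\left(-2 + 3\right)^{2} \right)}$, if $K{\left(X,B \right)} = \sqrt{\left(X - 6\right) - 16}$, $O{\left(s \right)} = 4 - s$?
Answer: $3 \sqrt{73} \approx 25.632$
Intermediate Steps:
$K{\left(X,B \right)} = \sqrt{-22 + X}$ ($K{\left(X,B \right)} = \sqrt{\left(-6 + X\right) - 16} = \sqrt{-22 + X}$)
$K{\left(95,-59 \right)} O{\left(\left(-2 + 3\right)^{2} \right)} = \sqrt{-22 + 95} \left(4 - \left(-2 + 3\right)^{2}\right) = \sqrt{73} \left(4 - 1^{2}\right) = \sqrt{73} \left(4 - 1\right) = \sqrt{73} \cdot 3 = 3 \sqrt{73}$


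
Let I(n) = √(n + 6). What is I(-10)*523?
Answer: 1046*I ≈ 1046.0*I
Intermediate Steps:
I(n) = √(6 + n)
I(-10)*523 = √(6 - 10)*523 = √(-4)*523 = (2*I)*523 = 1046*I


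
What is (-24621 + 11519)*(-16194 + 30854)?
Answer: -192075320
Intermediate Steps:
(-24621 + 11519)*(-16194 + 30854) = -13102*14660 = -192075320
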